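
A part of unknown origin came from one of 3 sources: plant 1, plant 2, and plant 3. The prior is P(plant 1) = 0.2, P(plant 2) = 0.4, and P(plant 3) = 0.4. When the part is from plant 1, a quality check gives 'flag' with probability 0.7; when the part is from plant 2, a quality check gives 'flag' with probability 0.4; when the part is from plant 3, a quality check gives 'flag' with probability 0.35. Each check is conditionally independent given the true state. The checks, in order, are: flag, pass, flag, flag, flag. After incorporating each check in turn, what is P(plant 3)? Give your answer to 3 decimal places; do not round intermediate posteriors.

After 'flag': normaliser = 0.7·0.2000 + 0.4·0.4000 + 0.35·0.4000; P(plant 1) ≈ 0.3182, P(plant 2) ≈ 0.3636, P(plant 3) ≈ 0.3182
After 'pass': normaliser = 0.3·0.3182 + 0.6·0.3636 + 0.65·0.3182; P(plant 1) ≈ 0.1834, P(plant 2) ≈ 0.4192, P(plant 3) ≈ 0.3974
After 'flag': normaliser = 0.7·0.1834 + 0.4·0.4192 + 0.35·0.3974; P(plant 1) ≈ 0.2950, P(plant 2) ≈ 0.3853, P(plant 3) ≈ 0.3196
After 'flag': normaliser = 0.7·0.2950 + 0.4·0.3853 + 0.35·0.3196; P(plant 1) ≈ 0.4371, P(plant 2) ≈ 0.3262, P(plant 3) ≈ 0.2367
After 'flag': normaliser = 0.7·0.4371 + 0.4·0.3262 + 0.35·0.2367; P(plant 1) ≈ 0.5892, P(plant 2) ≈ 0.2513, P(plant 3) ≈ 0.1596

0.160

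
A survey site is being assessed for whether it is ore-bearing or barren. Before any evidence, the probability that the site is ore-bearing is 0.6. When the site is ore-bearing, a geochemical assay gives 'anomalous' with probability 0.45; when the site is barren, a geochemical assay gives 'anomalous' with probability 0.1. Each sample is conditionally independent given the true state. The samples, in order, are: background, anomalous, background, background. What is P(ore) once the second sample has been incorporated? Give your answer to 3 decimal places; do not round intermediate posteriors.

After 'background': P(ore) = 0.55·0.6000 / (0.55·0.6000 + 0.9·0.4000) ≈ 0.4783
After 'anomalous': P(ore) = 0.45·0.4783 / (0.45·0.4783 + 0.1·0.5217) ≈ 0.8049

0.805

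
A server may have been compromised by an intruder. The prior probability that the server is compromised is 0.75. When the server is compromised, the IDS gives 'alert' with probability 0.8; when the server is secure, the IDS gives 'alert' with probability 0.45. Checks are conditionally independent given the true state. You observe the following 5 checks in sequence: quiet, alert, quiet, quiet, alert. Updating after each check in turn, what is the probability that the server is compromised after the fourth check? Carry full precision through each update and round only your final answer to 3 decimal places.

0.204

After 'quiet': P(compromised) = 0.2·0.7500 / (0.2·0.7500 + 0.55·0.2500) ≈ 0.5217
After 'alert': P(compromised) = 0.8·0.5217 / (0.8·0.5217 + 0.45·0.4783) ≈ 0.6598
After 'quiet': P(compromised) = 0.2·0.6598 / (0.2·0.6598 + 0.55·0.3402) ≈ 0.4136
After 'quiet': P(compromised) = 0.2·0.4136 / (0.2·0.4136 + 0.55·0.5864) ≈ 0.2041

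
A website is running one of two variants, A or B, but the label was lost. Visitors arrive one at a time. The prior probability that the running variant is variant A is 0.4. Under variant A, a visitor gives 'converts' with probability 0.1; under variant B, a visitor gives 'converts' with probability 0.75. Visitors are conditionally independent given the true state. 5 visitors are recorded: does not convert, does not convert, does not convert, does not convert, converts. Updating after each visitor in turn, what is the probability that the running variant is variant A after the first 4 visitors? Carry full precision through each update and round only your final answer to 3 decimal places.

After 'does not convert': P(A) = 0.9·0.4000 / (0.9·0.4000 + 0.25·0.6000) ≈ 0.7059
After 'does not convert': P(A) = 0.9·0.7059 / (0.9·0.7059 + 0.25·0.2941) ≈ 0.8963
After 'does not convert': P(A) = 0.9·0.8963 / (0.9·0.8963 + 0.25·0.1037) ≈ 0.9689
After 'does not convert': P(A) = 0.9·0.9689 / (0.9·0.9689 + 0.25·0.0311) ≈ 0.9911

0.991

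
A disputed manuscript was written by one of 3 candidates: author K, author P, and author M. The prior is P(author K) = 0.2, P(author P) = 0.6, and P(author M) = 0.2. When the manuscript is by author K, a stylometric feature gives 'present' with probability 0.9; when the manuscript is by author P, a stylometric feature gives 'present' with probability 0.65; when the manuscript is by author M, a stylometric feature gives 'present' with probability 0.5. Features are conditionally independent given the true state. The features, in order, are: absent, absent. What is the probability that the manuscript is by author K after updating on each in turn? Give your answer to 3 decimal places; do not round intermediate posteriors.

Each posterior becomes the prior for the next update.
After 'absent': normaliser = 0.1·0.2000 + 0.35·0.6000 + 0.5·0.2000; P(author K) ≈ 0.0606, P(author P) ≈ 0.6364, P(author M) ≈ 0.3030
After 'absent': normaliser = 0.1·0.0606 + 0.35·0.6364 + 0.5·0.3030; P(author K) ≈ 0.0159, P(author P) ≈ 0.5857, P(author M) ≈ 0.3984

0.016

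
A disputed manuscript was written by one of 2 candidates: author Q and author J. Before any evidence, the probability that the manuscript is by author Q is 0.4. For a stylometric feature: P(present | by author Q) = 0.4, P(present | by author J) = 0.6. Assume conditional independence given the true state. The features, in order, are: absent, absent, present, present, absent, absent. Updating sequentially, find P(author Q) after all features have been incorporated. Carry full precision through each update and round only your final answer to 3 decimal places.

After 'absent': P(author Q) = 0.6·0.4000 / (0.6·0.4000 + 0.4·0.6000) ≈ 0.5000
After 'absent': P(author Q) = 0.6·0.5000 / (0.6·0.5000 + 0.4·0.5000) ≈ 0.6000
After 'present': P(author Q) = 0.4·0.6000 / (0.4·0.6000 + 0.6·0.4000) ≈ 0.5000
After 'present': P(author Q) = 0.4·0.5000 / (0.4·0.5000 + 0.6·0.5000) ≈ 0.4000
After 'absent': P(author Q) = 0.6·0.4000 / (0.6·0.4000 + 0.4·0.6000) ≈ 0.5000
After 'absent': P(author Q) = 0.6·0.5000 / (0.6·0.5000 + 0.4·0.5000) ≈ 0.6000

0.600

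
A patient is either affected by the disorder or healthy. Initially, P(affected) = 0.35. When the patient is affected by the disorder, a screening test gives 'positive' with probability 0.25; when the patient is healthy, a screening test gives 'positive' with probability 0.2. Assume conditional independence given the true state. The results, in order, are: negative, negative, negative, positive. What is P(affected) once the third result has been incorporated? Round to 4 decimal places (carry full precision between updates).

0.3073

After 'negative': P(affected) = 0.75·0.3500 / (0.75·0.3500 + 0.8·0.6500) ≈ 0.3355
After 'negative': P(affected) = 0.75·0.3355 / (0.75·0.3355 + 0.8·0.6645) ≈ 0.3212
After 'negative': P(affected) = 0.75·0.3212 / (0.75·0.3212 + 0.8·0.6788) ≈ 0.3073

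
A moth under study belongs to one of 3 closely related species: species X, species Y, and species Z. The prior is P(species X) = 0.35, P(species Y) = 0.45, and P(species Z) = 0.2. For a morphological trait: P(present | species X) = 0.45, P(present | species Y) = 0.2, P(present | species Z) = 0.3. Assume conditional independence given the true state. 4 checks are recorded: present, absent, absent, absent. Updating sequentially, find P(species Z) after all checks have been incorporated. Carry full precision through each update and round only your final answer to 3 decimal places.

0.222

After 'present': normaliser = 0.45·0.3500 + 0.2·0.4500 + 0.3·0.2000; P(species X) ≈ 0.5122, P(species Y) ≈ 0.2927, P(species Z) ≈ 0.1951
After 'absent': normaliser = 0.55·0.5122 + 0.8·0.2927 + 0.7·0.1951; P(species X) ≈ 0.4318, P(species Y) ≈ 0.3589, P(species Z) ≈ 0.2093
After 'absent': normaliser = 0.55·0.4318 + 0.8·0.3589 + 0.7·0.2093; P(species X) ≈ 0.3539, P(species Y) ≈ 0.4278, P(species Z) ≈ 0.2184
After 'absent': normaliser = 0.55·0.3539 + 0.8·0.4278 + 0.7·0.2184; P(species X) ≈ 0.2822, P(species Y) ≈ 0.4962, P(species Z) ≈ 0.2216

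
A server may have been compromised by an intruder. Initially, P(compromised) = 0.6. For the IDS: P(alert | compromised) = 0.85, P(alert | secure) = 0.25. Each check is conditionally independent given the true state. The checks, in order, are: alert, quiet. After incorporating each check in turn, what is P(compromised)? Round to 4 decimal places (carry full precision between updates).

0.5050

After 'alert': P(compromised) = 0.85·0.6000 / (0.85·0.6000 + 0.25·0.4000) ≈ 0.8361
After 'quiet': P(compromised) = 0.15·0.8361 / (0.15·0.8361 + 0.75·0.1639) ≈ 0.5050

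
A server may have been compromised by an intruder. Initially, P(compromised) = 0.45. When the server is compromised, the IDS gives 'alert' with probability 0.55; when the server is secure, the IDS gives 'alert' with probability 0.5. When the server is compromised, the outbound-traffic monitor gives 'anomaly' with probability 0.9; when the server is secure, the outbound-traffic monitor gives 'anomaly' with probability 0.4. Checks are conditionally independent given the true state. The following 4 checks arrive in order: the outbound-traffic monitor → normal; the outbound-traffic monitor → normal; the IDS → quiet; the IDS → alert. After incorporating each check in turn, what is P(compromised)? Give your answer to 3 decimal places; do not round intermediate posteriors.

After the outbound-traffic monitor='normal': P(compromised) = 0.1·0.4500 / (0.1·0.4500 + 0.6·0.5500) ≈ 0.1200
After the outbound-traffic monitor='normal': P(compromised) = 0.1·0.1200 / (0.1·0.1200 + 0.6·0.8800) ≈ 0.0222
After the IDS='quiet': P(compromised) = 0.45·0.0222 / (0.45·0.0222 + 0.5·0.9778) ≈ 0.0200
After the IDS='alert': P(compromised) = 0.55·0.0200 / (0.55·0.0200 + 0.5·0.9800) ≈ 0.0220

0.022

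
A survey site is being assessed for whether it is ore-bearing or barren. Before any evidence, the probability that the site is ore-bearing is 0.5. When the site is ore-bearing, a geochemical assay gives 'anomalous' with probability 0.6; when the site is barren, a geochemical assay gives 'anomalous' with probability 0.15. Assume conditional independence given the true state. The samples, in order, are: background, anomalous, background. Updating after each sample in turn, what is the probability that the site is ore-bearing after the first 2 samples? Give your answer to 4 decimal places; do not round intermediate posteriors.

0.6531

Each posterior becomes the prior for the next update.
After 'background': P(ore) = 0.4·0.5000 / (0.4·0.5000 + 0.85·0.5000) ≈ 0.3200
After 'anomalous': P(ore) = 0.6·0.3200 / (0.6·0.3200 + 0.15·0.6800) ≈ 0.6531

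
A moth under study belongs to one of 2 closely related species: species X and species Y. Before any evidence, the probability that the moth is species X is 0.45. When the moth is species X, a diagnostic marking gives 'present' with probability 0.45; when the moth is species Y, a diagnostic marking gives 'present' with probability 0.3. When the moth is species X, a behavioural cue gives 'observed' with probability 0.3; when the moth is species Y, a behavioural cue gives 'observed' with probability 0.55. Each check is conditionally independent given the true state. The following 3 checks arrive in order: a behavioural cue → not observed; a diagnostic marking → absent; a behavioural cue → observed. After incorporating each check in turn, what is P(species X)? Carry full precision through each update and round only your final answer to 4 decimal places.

0.3529

After a behavioural cue='not observed': P(species X) = 0.7·0.4500 / (0.7·0.4500 + 0.45·0.5500) ≈ 0.5600
After a diagnostic marking='absent': P(species X) = 0.55·0.5600 / (0.55·0.5600 + 0.7·0.4400) ≈ 0.5000
After a behavioural cue='observed': P(species X) = 0.3·0.5000 / (0.3·0.5000 + 0.55·0.5000) ≈ 0.3529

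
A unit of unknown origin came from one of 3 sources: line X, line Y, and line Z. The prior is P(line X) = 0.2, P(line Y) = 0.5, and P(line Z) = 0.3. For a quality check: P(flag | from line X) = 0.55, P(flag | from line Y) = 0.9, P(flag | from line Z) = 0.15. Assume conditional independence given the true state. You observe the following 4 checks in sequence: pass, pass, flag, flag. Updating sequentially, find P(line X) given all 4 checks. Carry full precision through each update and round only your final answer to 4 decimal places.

0.5785

After 'pass': normaliser = 0.45·0.2000 + 0.1·0.5000 + 0.85·0.3000; P(line X) ≈ 0.2278, P(line Y) ≈ 0.1266, P(line Z) ≈ 0.6456
After 'pass': normaliser = 0.45·0.2278 + 0.1·0.1266 + 0.85·0.6456; P(line X) ≈ 0.1544, P(line Y) ≈ 0.0191, P(line Z) ≈ 0.8265
After 'flag': normaliser = 0.55·0.1544 + 0.9·0.0191 + 0.15·0.8265; P(line X) ≈ 0.3757, P(line Y) ≈ 0.0759, P(line Z) ≈ 0.5484
After 'flag': normaliser = 0.55·0.3757 + 0.9·0.0759 + 0.15·0.5484; P(line X) ≈ 0.5785, P(line Y) ≈ 0.1912, P(line Z) ≈ 0.2303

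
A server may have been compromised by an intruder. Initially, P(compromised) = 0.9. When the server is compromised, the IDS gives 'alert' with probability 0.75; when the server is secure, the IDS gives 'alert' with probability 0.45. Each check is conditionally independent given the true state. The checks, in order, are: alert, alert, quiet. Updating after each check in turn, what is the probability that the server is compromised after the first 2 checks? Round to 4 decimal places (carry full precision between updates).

After 'alert': P(compromised) = 0.75·0.9000 / (0.75·0.9000 + 0.45·0.1000) ≈ 0.9375
After 'alert': P(compromised) = 0.75·0.9375 / (0.75·0.9375 + 0.45·0.0625) ≈ 0.9615

0.9615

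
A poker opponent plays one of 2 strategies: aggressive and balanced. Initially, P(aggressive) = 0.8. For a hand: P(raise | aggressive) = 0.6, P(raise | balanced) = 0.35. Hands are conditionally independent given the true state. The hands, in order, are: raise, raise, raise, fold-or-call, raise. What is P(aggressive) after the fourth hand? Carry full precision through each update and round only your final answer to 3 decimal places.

0.925

After 'raise': P(aggressive) = 0.6·0.8000 / (0.6·0.8000 + 0.35·0.2000) ≈ 0.8727
After 'raise': P(aggressive) = 0.6·0.8727 / (0.6·0.8727 + 0.35·0.1273) ≈ 0.9216
After 'raise': P(aggressive) = 0.6·0.9216 / (0.6·0.9216 + 0.35·0.0784) ≈ 0.9527
After 'fold-or-call': P(aggressive) = 0.4·0.9527 / (0.4·0.9527 + 0.65·0.0473) ≈ 0.9254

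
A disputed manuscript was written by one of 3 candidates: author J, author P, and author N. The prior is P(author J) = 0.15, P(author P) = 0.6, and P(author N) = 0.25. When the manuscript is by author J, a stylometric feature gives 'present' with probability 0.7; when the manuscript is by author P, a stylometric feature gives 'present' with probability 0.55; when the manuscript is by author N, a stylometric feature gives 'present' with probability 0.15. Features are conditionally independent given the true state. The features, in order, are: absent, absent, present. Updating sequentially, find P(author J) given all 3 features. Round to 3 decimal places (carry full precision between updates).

0.091

After 'absent': normaliser = 0.3·0.1500 + 0.45·0.6000 + 0.85·0.2500; P(author J) ≈ 0.0853, P(author P) ≈ 0.5118, P(author N) ≈ 0.4028
After 'absent': normaliser = 0.3·0.0853 + 0.45·0.5118 + 0.85·0.4028; P(author J) ≈ 0.0428, P(author P) ≈ 0.3850, P(author N) ≈ 0.5723
After 'present': normaliser = 0.7·0.0428 + 0.55·0.3850 + 0.15·0.5723; P(author J) ≈ 0.0914, P(author P) ≈ 0.6465, P(author N) ≈ 0.2621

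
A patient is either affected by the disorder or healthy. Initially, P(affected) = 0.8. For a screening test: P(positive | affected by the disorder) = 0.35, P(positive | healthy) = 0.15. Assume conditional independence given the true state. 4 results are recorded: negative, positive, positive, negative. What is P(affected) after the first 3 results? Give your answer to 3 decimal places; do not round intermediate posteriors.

After 'negative': P(affected) = 0.65·0.8000 / (0.65·0.8000 + 0.85·0.2000) ≈ 0.7536
After 'positive': P(affected) = 0.35·0.7536 / (0.35·0.7536 + 0.15·0.2464) ≈ 0.8771
After 'positive': P(affected) = 0.35·0.8771 / (0.35·0.8771 + 0.15·0.1229) ≈ 0.9434

0.943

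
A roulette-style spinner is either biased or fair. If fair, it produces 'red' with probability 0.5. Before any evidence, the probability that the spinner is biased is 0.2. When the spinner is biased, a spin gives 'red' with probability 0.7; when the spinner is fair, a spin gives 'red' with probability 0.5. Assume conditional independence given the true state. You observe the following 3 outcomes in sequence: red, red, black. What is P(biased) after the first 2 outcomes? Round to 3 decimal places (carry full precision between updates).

0.329

Each posterior becomes the prior for the next update.
After 'red': P(biased) = 0.7·0.2000 / (0.7·0.2000 + 0.5·0.8000) ≈ 0.2593
After 'red': P(biased) = 0.7·0.2593 / (0.7·0.2593 + 0.5·0.7407) ≈ 0.3289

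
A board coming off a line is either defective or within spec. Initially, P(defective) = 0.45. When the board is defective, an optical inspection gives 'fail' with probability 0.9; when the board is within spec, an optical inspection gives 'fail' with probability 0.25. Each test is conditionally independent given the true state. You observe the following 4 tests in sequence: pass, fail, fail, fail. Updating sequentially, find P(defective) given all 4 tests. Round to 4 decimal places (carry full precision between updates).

After 'pass': P(defective) = 0.1·0.4500 / (0.1·0.4500 + 0.75·0.5500) ≈ 0.0984
After 'fail': P(defective) = 0.9·0.0984 / (0.9·0.0984 + 0.25·0.9016) ≈ 0.2820
After 'fail': P(defective) = 0.9·0.2820 / (0.9·0.2820 + 0.25·0.7180) ≈ 0.5857
After 'fail': P(defective) = 0.9·0.5857 / (0.9·0.5857 + 0.25·0.4143) ≈ 0.8358

0.8358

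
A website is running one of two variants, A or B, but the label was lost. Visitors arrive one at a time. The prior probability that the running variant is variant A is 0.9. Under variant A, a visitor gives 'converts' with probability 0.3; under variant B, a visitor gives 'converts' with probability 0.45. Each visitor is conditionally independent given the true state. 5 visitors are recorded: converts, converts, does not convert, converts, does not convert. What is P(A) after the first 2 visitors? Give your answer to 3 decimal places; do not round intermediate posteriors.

After 'converts': P(A) = 0.3·0.9000 / (0.3·0.9000 + 0.45·0.1000) ≈ 0.8571
After 'converts': P(A) = 0.3·0.8571 / (0.3·0.8571 + 0.45·0.1429) ≈ 0.8000

0.800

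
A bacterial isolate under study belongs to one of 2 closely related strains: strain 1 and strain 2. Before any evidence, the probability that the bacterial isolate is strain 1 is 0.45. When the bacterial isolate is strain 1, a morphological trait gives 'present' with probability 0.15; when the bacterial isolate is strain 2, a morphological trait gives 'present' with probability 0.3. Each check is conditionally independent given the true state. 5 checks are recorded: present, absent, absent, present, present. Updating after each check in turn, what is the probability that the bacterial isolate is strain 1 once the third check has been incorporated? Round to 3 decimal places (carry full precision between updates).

After 'present': P(strain 1) = 0.15·0.4500 / (0.15·0.4500 + 0.3·0.5500) ≈ 0.2903
After 'absent': P(strain 1) = 0.85·0.2903 / (0.85·0.2903 + 0.7·0.7097) ≈ 0.3319
After 'absent': P(strain 1) = 0.85·0.3319 / (0.85·0.3319 + 0.7·0.6681) ≈ 0.3762

0.376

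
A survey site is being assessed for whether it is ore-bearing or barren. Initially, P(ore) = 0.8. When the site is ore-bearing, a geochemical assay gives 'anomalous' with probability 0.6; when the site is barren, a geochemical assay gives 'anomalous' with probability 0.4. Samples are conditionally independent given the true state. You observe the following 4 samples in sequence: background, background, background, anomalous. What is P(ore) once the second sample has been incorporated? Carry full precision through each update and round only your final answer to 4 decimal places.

After 'background': P(ore) = 0.4·0.8000 / (0.4·0.8000 + 0.6·0.2000) ≈ 0.7273
After 'background': P(ore) = 0.4·0.7273 / (0.4·0.7273 + 0.6·0.2727) ≈ 0.6400

0.6400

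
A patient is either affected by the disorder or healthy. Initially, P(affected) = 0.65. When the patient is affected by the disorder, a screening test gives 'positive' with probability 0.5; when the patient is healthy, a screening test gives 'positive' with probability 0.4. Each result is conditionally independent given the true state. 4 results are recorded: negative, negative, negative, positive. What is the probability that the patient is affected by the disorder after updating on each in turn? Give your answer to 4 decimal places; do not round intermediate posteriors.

After 'negative': P(affected) = 0.5·0.6500 / (0.5·0.6500 + 0.6·0.3500) ≈ 0.6075
After 'negative': P(affected) = 0.5·0.6075 / (0.5·0.6075 + 0.6·0.3925) ≈ 0.5633
After 'negative': P(affected) = 0.5·0.5633 / (0.5·0.5633 + 0.6·0.4367) ≈ 0.5180
After 'positive': P(affected) = 0.5·0.5180 / (0.5·0.5180 + 0.4·0.4820) ≈ 0.5733

0.5733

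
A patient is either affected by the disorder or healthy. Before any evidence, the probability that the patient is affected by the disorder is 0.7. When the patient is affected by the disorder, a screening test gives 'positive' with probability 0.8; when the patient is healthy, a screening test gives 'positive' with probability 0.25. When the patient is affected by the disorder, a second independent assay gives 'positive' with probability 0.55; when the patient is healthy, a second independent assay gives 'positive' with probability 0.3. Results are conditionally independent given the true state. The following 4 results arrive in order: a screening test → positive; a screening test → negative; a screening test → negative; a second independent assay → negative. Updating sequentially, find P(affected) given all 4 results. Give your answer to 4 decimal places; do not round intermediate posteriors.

0.2545

Apply Bayes' rule sequentially, carrying P(affected) forward.
After a screening test='positive': P(affected) = 0.8·0.7000 / (0.8·0.7000 + 0.25·0.3000) ≈ 0.8819
After a screening test='negative': P(affected) = 0.2·0.8819 / (0.2·0.8819 + 0.75·0.1181) ≈ 0.6657
After a screening test='negative': P(affected) = 0.2·0.6657 / (0.2·0.6657 + 0.75·0.3343) ≈ 0.3468
After a second independent assay='negative': P(affected) = 0.45·0.3468 / (0.45·0.3468 + 0.7·0.6532) ≈ 0.2545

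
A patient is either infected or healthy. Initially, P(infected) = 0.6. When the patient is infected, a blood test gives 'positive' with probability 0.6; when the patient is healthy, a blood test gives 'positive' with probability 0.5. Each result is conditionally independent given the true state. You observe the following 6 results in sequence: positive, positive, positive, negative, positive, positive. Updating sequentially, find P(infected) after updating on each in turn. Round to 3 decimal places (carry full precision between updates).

0.749

Apply Bayes' rule sequentially, carrying P(infected) forward.
After 'positive': P(infected) = 0.6·0.6000 / (0.6·0.6000 + 0.5·0.4000) ≈ 0.6429
After 'positive': P(infected) = 0.6·0.6429 / (0.6·0.6429 + 0.5·0.3571) ≈ 0.6835
After 'positive': P(infected) = 0.6·0.6835 / (0.6·0.6835 + 0.5·0.3165) ≈ 0.7216
After 'negative': P(infected) = 0.4·0.7216 / (0.4·0.7216 + 0.5·0.2784) ≈ 0.6746
After 'positive': P(infected) = 0.6·0.6746 / (0.6·0.6746 + 0.5·0.3254) ≈ 0.7133
After 'positive': P(infected) = 0.6·0.7133 / (0.6·0.7133 + 0.5·0.2867) ≈ 0.7491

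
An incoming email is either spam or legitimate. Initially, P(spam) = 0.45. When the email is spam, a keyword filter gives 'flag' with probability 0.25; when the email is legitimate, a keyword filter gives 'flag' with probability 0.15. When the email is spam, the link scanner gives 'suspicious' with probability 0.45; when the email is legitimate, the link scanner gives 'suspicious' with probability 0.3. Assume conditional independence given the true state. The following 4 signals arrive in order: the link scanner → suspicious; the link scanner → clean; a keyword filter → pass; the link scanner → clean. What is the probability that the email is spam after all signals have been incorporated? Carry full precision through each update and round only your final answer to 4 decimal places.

After the link scanner='suspicious': P(spam) = 0.45·0.4500 / (0.45·0.4500 + 0.3·0.5500) ≈ 0.5510
After the link scanner='clean': P(spam) = 0.55·0.5510 / (0.55·0.5510 + 0.7·0.4490) ≈ 0.4909
After a keyword filter='pass': P(spam) = 0.75·0.4909 / (0.75·0.4909 + 0.85·0.5091) ≈ 0.4597
After the link scanner='clean': P(spam) = 0.55·0.4597 / (0.55·0.4597 + 0.7·0.5403) ≈ 0.4007

0.4007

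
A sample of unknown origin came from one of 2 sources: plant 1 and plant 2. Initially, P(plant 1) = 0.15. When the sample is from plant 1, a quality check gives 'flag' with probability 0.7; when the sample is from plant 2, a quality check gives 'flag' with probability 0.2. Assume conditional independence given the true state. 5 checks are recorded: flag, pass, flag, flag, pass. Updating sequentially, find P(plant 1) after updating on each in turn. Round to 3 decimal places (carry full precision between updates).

0.516

After 'flag': P(plant 1) = 0.7·0.1500 / (0.7·0.1500 + 0.2·0.8500) ≈ 0.3818
After 'pass': P(plant 1) = 0.3·0.3818 / (0.3·0.3818 + 0.8·0.6182) ≈ 0.1881
After 'flag': P(plant 1) = 0.7·0.1881 / (0.7·0.1881 + 0.2·0.8119) ≈ 0.4477
After 'flag': P(plant 1) = 0.7·0.4477 / (0.7·0.4477 + 0.2·0.5523) ≈ 0.7394
After 'pass': P(plant 1) = 0.3·0.7394 / (0.3·0.7394 + 0.8·0.2606) ≈ 0.5155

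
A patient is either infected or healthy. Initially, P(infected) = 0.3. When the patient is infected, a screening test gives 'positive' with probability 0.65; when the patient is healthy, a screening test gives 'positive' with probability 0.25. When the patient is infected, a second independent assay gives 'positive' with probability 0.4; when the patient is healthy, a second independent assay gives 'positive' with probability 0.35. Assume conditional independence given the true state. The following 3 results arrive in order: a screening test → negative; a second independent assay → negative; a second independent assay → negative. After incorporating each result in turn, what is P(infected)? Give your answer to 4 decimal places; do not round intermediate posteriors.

0.1456

After a screening test='negative': P(infected) = 0.35·0.3000 / (0.35·0.3000 + 0.75·0.7000) ≈ 0.1667
After a second independent assay='negative': P(infected) = 0.6·0.1667 / (0.6·0.1667 + 0.65·0.8333) ≈ 0.1558
After a second independent assay='negative': P(infected) = 0.6·0.1558 / (0.6·0.1558 + 0.65·0.8442) ≈ 0.1456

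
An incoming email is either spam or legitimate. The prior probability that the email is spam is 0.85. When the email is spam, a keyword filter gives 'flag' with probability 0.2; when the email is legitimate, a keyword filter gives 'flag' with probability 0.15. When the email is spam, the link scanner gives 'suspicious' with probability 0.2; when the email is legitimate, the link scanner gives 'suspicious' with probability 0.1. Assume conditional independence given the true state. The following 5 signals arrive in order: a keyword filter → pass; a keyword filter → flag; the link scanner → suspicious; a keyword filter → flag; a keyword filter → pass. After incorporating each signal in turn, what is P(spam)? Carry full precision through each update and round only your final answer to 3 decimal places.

0.947

After a keyword filter='pass': P(spam) = 0.8·0.8500 / (0.8·0.8500 + 0.85·0.1500) ≈ 0.8421
After a keyword filter='flag': P(spam) = 0.2·0.8421 / (0.2·0.8421 + 0.15·0.1579) ≈ 0.8767
After the link scanner='suspicious': P(spam) = 0.2·0.8767 / (0.2·0.8767 + 0.1·0.1233) ≈ 0.9343
After a keyword filter='flag': P(spam) = 0.2·0.9343 / (0.2·0.9343 + 0.15·0.0657) ≈ 0.9499
After a keyword filter='pass': P(spam) = 0.8·0.9499 / (0.8·0.9499 + 0.85·0.0501) ≈ 0.9469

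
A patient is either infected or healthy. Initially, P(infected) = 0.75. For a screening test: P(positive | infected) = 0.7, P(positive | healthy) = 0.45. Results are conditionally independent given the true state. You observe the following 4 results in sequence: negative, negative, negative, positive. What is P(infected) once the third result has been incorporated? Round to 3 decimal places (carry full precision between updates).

0.327

After 'negative': P(infected) = 0.3·0.7500 / (0.3·0.7500 + 0.55·0.2500) ≈ 0.6207
After 'negative': P(infected) = 0.3·0.6207 / (0.3·0.6207 + 0.55·0.3793) ≈ 0.4716
After 'negative': P(infected) = 0.3·0.4716 / (0.3·0.4716 + 0.55·0.5284) ≈ 0.3274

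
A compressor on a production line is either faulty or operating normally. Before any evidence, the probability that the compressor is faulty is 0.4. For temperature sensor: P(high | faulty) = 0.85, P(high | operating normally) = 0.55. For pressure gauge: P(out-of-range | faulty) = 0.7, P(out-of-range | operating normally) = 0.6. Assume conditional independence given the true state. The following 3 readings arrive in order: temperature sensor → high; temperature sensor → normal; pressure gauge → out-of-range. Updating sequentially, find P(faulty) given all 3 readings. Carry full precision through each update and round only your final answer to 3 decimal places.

0.286

After temperature sensor='high': P(faulty) = 0.85·0.4000 / (0.85·0.4000 + 0.55·0.6000) ≈ 0.5075
After temperature sensor='normal': P(faulty) = 0.15·0.5075 / (0.15·0.5075 + 0.45·0.4925) ≈ 0.2556
After pressure gauge='out-of-range': P(faulty) = 0.7·0.2556 / (0.7·0.2556 + 0.6·0.7444) ≈ 0.2861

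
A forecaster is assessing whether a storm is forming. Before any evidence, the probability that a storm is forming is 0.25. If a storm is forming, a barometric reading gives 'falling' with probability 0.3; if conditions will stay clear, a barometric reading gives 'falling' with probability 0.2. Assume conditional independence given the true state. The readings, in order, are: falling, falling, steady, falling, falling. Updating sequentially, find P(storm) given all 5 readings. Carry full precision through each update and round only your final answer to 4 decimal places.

After 'falling': P(storm) = 0.3·0.2500 / (0.3·0.2500 + 0.2·0.7500) ≈ 0.3333
After 'falling': P(storm) = 0.3·0.3333 / (0.3·0.3333 + 0.2·0.6667) ≈ 0.4286
After 'steady': P(storm) = 0.7·0.4286 / (0.7·0.4286 + 0.8·0.5714) ≈ 0.3962
After 'falling': P(storm) = 0.3·0.3962 / (0.3·0.3962 + 0.2·0.6038) ≈ 0.4961
After 'falling': P(storm) = 0.3·0.4961 / (0.3·0.4961 + 0.2·0.5039) ≈ 0.5962

0.5962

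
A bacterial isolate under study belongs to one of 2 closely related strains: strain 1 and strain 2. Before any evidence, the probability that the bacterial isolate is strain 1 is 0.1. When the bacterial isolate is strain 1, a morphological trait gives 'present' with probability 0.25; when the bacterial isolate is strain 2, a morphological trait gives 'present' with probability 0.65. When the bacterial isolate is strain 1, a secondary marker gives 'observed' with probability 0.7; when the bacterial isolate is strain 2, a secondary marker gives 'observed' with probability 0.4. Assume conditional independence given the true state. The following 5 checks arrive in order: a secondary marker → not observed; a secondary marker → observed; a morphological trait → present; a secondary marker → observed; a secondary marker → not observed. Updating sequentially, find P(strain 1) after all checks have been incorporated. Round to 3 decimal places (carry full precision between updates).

0.032

After a secondary marker='not observed': P(strain 1) = 0.3·0.1000 / (0.3·0.1000 + 0.6·0.9000) ≈ 0.0526
After a secondary marker='observed': P(strain 1) = 0.7·0.0526 / (0.7·0.0526 + 0.4·0.9474) ≈ 0.0886
After a morphological trait='present': P(strain 1) = 0.25·0.0886 / (0.25·0.0886 + 0.65·0.9114) ≈ 0.0360
After a secondary marker='observed': P(strain 1) = 0.7·0.0360 / (0.7·0.0360 + 0.4·0.9640) ≈ 0.0614
After a secondary marker='not observed': P(strain 1) = 0.3·0.0614 / (0.3·0.0614 + 0.6·0.9386) ≈ 0.0317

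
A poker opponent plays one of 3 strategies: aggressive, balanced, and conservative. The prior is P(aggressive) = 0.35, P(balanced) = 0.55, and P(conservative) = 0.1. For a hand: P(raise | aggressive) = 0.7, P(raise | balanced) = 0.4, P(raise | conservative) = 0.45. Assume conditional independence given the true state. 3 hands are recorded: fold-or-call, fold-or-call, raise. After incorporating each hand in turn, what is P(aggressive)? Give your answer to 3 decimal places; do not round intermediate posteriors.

After 'fold-or-call': normaliser = 0.3·0.3500 + 0.6·0.5500 + 0.55·0.1000; P(aggressive) ≈ 0.2143, P(balanced) ≈ 0.6735, P(conservative) ≈ 0.1122
After 'fold-or-call': normaliser = 0.3·0.2143 + 0.6·0.6735 + 0.55·0.1122; P(aggressive) ≈ 0.1213, P(balanced) ≈ 0.7623, P(conservative) ≈ 0.1165
After 'raise': normaliser = 0.7·0.1213 + 0.4·0.7623 + 0.45·0.1165; P(aggressive) ≈ 0.1920, P(balanced) ≈ 0.6895, P(conservative) ≈ 0.1185

0.192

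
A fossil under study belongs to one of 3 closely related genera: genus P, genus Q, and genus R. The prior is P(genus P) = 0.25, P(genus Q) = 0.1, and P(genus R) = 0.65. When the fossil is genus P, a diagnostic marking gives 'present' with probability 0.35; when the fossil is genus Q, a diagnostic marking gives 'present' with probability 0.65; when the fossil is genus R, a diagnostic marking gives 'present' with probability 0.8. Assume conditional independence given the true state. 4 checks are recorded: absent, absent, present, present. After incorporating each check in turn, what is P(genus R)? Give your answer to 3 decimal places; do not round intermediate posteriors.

0.479

After 'absent': normaliser = 0.65·0.2500 + 0.35·0.1000 + 0.2·0.6500; P(genus P) ≈ 0.4962, P(genus Q) ≈ 0.1069, P(genus R) ≈ 0.3969
After 'absent': normaliser = 0.65·0.4962 + 0.35·0.1069 + 0.2·0.3969; P(genus P) ≈ 0.7341, P(genus Q) ≈ 0.0851, P(genus R) ≈ 0.1807
After 'present': normaliser = 0.35·0.7341 + 0.65·0.0851 + 0.8·0.1807; P(genus P) ≈ 0.5624, P(genus Q) ≈ 0.1211, P(genus R) ≈ 0.3164
After 'present': normaliser = 0.35·0.5624 + 0.65·0.1211 + 0.8·0.3164; P(genus P) ≈ 0.3723, P(genus Q) ≈ 0.1489, P(genus R) ≈ 0.4788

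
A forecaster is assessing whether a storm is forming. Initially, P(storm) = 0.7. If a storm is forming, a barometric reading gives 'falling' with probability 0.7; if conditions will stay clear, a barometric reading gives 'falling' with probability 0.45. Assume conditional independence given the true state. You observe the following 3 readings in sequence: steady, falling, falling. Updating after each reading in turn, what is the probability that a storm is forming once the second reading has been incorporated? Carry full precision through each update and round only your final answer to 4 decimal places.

Apply Bayes' rule sequentially, carrying P(storm) forward.
After 'steady': P(storm) = 0.3·0.7000 / (0.3·0.7000 + 0.55·0.3000) ≈ 0.5600
After 'falling': P(storm) = 0.7·0.5600 / (0.7·0.5600 + 0.45·0.4400) ≈ 0.6644

0.6644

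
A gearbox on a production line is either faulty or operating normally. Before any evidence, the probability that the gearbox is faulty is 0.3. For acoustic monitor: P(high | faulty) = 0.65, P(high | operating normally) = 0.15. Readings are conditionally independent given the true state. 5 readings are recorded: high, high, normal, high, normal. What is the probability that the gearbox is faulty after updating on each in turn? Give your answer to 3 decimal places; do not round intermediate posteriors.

After 'high': P(faulty) = 0.65·0.3000 / (0.65·0.3000 + 0.15·0.7000) ≈ 0.6500
After 'high': P(faulty) = 0.65·0.6500 / (0.65·0.6500 + 0.15·0.3500) ≈ 0.8895
After 'normal': P(faulty) = 0.35·0.8895 / (0.35·0.8895 + 0.85·0.1105) ≈ 0.7682
After 'high': P(faulty) = 0.65·0.7682 / (0.65·0.7682 + 0.15·0.2318) ≈ 0.9349
After 'normal': P(faulty) = 0.35·0.9349 / (0.35·0.9349 + 0.85·0.0651) ≈ 0.8553

0.855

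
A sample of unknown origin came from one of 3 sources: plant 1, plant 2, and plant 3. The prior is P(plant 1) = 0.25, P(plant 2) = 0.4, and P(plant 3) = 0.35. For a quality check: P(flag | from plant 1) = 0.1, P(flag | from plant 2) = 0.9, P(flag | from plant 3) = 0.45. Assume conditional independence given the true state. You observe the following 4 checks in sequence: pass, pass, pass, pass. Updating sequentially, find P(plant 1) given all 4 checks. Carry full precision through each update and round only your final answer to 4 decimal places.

After 'pass': normaliser = 0.9·0.2500 + 0.1·0.4000 + 0.55·0.3500; P(plant 1) ≈ 0.4918, P(plant 2) ≈ 0.0874, P(plant 3) ≈ 0.4208
After 'pass': normaliser = 0.9·0.4918 + 0.1·0.0874 + 0.55·0.4208; P(plant 1) ≈ 0.6483, P(plant 2) ≈ 0.0128, P(plant 3) ≈ 0.3389
After 'pass': normaliser = 0.9·0.6483 + 0.1·0.0128 + 0.55·0.3389; P(plant 1) ≈ 0.7566, P(plant 2) ≈ 0.0017, P(plant 3) ≈ 0.2417
After 'pass': normaliser = 0.9·0.7566 + 0.1·0.0017 + 0.55·0.2417; P(plant 1) ≈ 0.8365, P(plant 2) ≈ 0.0002, P(plant 3) ≈ 0.1633

0.8365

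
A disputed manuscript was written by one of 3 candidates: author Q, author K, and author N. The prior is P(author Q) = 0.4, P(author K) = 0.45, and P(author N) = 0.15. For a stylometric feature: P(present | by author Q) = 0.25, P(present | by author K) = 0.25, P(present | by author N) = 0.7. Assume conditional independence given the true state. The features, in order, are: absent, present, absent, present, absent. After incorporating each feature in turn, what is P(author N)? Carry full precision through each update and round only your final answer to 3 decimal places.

0.081

After 'absent': normaliser = 0.75·0.4000 + 0.75·0.4500 + 0.3·0.1500; P(author Q) ≈ 0.4396, P(author K) ≈ 0.4945, P(author N) ≈ 0.0659
After 'present': normaliser = 0.25·0.4396 + 0.25·0.4945 + 0.7·0.0659; P(author Q) ≈ 0.3929, P(author K) ≈ 0.4420, P(author N) ≈ 0.1650
After 'absent': normaliser = 0.75·0.3929 + 0.75·0.4420 + 0.3·0.1650; P(author Q) ≈ 0.4361, P(author K) ≈ 0.4906, P(author N) ≈ 0.0733
After 'present': normaliser = 0.25·0.4361 + 0.25·0.4906 + 0.7·0.0733; P(author Q) ≈ 0.3853, P(author K) ≈ 0.4335, P(author N) ≈ 0.1812
After 'absent': normaliser = 0.75·0.3853 + 0.75·0.4335 + 0.3·0.1812; P(author Q) ≈ 0.4323, P(author K) ≈ 0.4863, P(author N) ≈ 0.0813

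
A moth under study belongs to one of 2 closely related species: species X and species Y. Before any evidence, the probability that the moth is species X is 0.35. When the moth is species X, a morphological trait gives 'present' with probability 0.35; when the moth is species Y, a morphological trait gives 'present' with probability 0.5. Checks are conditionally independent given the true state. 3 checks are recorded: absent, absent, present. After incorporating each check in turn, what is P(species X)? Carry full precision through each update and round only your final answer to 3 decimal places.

0.389

After 'absent': P(species X) = 0.65·0.3500 / (0.65·0.3500 + 0.5·0.6500) ≈ 0.4118
After 'absent': P(species X) = 0.65·0.4118 / (0.65·0.4118 + 0.5·0.5882) ≈ 0.4764
After 'present': P(species X) = 0.35·0.4764 / (0.35·0.4764 + 0.5·0.5236) ≈ 0.3891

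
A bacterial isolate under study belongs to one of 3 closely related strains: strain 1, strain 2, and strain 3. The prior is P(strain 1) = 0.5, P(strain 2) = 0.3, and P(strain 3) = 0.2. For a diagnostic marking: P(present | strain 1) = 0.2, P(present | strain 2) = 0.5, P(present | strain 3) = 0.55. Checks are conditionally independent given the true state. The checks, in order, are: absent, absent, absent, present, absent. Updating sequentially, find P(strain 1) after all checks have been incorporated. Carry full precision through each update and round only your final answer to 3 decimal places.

0.747

After 'absent': normaliser = 0.8·0.5000 + 0.5·0.3000 + 0.45·0.2000; P(strain 1) ≈ 0.6250, P(strain 2) ≈ 0.2344, P(strain 3) ≈ 0.1406
After 'absent': normaliser = 0.8·0.6250 + 0.5·0.2344 + 0.45·0.1406; P(strain 1) ≈ 0.7348, P(strain 2) ≈ 0.1722, P(strain 3) ≈ 0.0930
After 'absent': normaliser = 0.8·0.7348 + 0.5·0.1722 + 0.45·0.0930; P(strain 1) ≈ 0.8212, P(strain 2) ≈ 0.1203, P(strain 3) ≈ 0.0585
After 'present': normaliser = 0.2·0.8212 + 0.5·0.1203 + 0.55·0.0585; P(strain 1) ≈ 0.6402, P(strain 2) ≈ 0.2345, P(strain 3) ≈ 0.1253
After 'absent': normaliser = 0.8·0.6402 + 0.5·0.2345 + 0.45·0.1253; P(strain 1) ≈ 0.7468, P(strain 2) ≈ 0.1709, P(strain 3) ≈ 0.0822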